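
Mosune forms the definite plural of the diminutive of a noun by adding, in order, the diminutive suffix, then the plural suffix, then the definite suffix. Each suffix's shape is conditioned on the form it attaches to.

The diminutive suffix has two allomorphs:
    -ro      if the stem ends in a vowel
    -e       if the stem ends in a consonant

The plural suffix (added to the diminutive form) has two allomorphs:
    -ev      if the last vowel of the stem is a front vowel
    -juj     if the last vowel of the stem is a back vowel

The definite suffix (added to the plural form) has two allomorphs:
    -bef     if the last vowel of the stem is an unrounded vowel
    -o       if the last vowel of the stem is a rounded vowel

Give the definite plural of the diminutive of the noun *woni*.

The final sound of *woni* is /i/, which is a vowel, so the diminutive suffix is -ro, giving *woniro*.
Since the last vowel of the diminutive form *woniro* is /o/ (a back vowel), it takes -juj, giving *wonirojuj*.
The last vowel of the plural form *wonirojuj* is /u/, which is a rounded vowel, so the definite suffix is -o, giving *wonirojujo*.

wonirojujo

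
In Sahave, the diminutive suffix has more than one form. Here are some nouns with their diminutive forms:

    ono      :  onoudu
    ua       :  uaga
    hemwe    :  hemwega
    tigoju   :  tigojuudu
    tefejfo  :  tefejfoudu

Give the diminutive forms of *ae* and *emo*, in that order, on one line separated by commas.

The alternation tracks the last vowel of the stem — -udu when the last vowel of the stem is a rounded vowel (*ono*, *tigoju*, *tefejfo*); -ga when the last vowel of the stem is an unrounded vowel (*ua*, *hemwe*).
*ae*: last vowel = /e/, an unrounded vowel → -ga → *aega*.
*emo*: last vowel = /o/, a rounded vowel → -udu → *emoudu*.

aega, emoudu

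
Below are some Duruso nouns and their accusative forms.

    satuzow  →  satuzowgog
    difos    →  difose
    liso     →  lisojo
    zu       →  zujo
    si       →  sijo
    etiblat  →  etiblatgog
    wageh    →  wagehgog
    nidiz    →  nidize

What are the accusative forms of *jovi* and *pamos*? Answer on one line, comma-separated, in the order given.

The suffix is conditioned by the final sound: -e when the stem ends in a sibilant (*difos*, *nidiz*); -gog when the stem ends in a non-sibilant consonant (*satuzow*, *etiblat*, *wageh*); -jo when the stem ends in a vowel (*liso*, *zu*, *si*).
Since the final sound of *jovi* is /i/ (a vowel), it takes -jo, giving *jovijo*.
*pamos*: final sound = /s/, a sibilant → -e → *pamose*.

jovijo, pamose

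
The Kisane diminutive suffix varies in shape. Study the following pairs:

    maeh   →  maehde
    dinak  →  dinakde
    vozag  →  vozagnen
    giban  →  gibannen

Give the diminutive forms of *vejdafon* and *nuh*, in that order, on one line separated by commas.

The suffix is conditioned by the final consonant: -de when the stem ends in a voiceless consonant (*maeh*, *dinak*); -nen when the stem ends in a voiced consonant (*vozag*, *giban*).
*vejdafon*: final consonant = /n/, voiced → -nen → *vejdafonnen*.
*nuh*: final consonant = /h/, voiceless → -de → *nuhde*.

vejdafonnen, nuhde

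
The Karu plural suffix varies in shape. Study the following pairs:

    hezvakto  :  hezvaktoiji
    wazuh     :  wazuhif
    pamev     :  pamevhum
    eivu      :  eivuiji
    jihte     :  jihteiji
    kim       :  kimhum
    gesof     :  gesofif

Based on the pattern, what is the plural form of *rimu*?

Looking at the final sound of each stem: -if when the stem ends in a voiceless consonant (*wazuh*, *gesof*); -hum when the stem ends in a voiced consonant (*pamev*, *kim*); -iji when the stem ends in a vowel (*hezvakto*, *eivu*, *jihte*).
Since the final sound of *rimu* is /u/ (a vowel), it takes -iji, giving *rimuiji*.

rimuiji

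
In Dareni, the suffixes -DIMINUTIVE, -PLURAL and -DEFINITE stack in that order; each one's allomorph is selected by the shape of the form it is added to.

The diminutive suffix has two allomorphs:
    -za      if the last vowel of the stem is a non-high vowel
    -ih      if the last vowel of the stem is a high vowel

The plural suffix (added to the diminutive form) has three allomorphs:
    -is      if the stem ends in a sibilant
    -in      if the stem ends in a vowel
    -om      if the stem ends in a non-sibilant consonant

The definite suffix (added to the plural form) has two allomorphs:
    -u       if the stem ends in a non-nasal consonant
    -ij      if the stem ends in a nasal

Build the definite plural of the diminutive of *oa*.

oazainij

The last vowel of *oa* is /a/, which is a non-high vowel, so the diminutive suffix is -za, giving *oaza*.
The diminutive form *oaza*: final sound = /a/, a vowel → -in → *oazain*.
Since the final consonant of the plural form *oazain* is /n/ (a nasal), it takes -ij, giving *oazainij*.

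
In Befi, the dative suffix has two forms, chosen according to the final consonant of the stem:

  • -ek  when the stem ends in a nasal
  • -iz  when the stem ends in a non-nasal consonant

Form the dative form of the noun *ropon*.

*ropon* — final consonant /n/ (a nasal) → -ek → *roponek*.

roponek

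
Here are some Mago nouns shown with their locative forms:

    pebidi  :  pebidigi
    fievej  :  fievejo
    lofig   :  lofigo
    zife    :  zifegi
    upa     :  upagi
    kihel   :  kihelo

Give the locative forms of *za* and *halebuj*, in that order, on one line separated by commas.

zagi, halebujo

The pattern is consonant vs. vowel: -o when the stem ends in a consonant (*fievej*, *lofig*, *kihel*); -gi when the stem ends in a vowel (*pebidi*, *zife*, *upa*).
Since the final sound of *za* is /a/ (a vowel), it takes -gi, giving *zagi*.
*halebuj*: final sound = /j/, a consonant → -o → *halebujo*.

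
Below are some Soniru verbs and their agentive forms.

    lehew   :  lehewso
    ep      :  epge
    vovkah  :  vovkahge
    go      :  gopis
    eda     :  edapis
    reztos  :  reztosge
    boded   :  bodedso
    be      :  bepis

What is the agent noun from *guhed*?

The suffix is conditioned by the final sound: -ge when the stem ends in a voiceless consonant (*ep*, *vovkah*, *reztos*); -so when the stem ends in a voiced consonant (*lehew*, *boded*); -pis when the stem ends in a vowel (*go*, *eda*, *be*).
*guhed*: final sound = /d/, a voiced consonant → -so → *guhedso*.

guhedso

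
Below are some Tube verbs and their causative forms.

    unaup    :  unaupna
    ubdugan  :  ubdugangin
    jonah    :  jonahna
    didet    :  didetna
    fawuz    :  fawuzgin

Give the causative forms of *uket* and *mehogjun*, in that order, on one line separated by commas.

The pattern is voicing of the final consonant: -na when the stem ends in a voiceless consonant (*unaup*, *jonah*, *didet*); -gin when the stem ends in a voiced consonant (*ubdugan*, *fawuz*).
*uket* — final consonant /t/ (voiceless) → -na → *uketna*.
*mehogjun*: final consonant = /n/, voiced → -gin → *mehogjungin*.

uketna, mehogjungin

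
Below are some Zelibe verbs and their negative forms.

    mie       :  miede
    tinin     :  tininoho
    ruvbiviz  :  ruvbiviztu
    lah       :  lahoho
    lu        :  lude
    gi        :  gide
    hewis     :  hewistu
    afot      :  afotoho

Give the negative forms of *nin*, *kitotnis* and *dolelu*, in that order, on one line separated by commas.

ninoho, kitotnistu, dolelude

The suffix is conditioned by the final sound: -tu when the stem ends in a sibilant (*ruvbiviz*, *hewis*); -oho when the stem ends in a non-sibilant consonant (*tinin*, *lah*, *afot*); -de when the stem ends in a vowel (*mie*, *lu*, *gi*).
*nin* — final sound /n/ (a non-sibilant consonant) → -oho → *ninoho*.
*kitotnis* — final sound /s/ (a sibilant) → -tu → *kitotnistu*.
*dolelu* — final sound /u/ (a vowel) → -de → *dolelude*.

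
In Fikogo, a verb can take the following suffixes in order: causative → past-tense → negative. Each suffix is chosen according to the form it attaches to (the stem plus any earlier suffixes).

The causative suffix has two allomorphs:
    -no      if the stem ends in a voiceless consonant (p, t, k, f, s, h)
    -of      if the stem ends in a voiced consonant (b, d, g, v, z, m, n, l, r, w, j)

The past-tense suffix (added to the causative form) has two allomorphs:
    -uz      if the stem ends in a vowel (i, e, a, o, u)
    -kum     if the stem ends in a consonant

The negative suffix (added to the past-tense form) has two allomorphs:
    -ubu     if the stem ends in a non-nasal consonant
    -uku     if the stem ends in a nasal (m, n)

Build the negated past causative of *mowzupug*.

*mowzupug*: final consonant = /g/, voiced → -of → *mowzupugof*.
Since the final sound of the causative form *mowzupugof* is /f/ (a consonant), it takes -kum, giving *mowzupugofkum*.
The past-tense form *mowzupugofkum*: final consonant = /m/, a nasal → -uku → *mowzupugofkumuku*.

mowzupugofkumuku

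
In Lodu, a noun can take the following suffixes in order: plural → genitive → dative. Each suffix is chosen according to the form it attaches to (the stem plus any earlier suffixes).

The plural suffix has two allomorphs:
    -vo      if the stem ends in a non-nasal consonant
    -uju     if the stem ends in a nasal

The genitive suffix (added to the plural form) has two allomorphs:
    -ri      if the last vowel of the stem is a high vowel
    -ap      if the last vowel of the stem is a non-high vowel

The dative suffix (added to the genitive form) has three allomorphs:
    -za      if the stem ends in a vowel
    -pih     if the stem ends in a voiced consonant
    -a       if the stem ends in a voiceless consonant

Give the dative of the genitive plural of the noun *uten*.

Since the final consonant of *uten* is /n/ (a nasal), it takes -uju, giving *utenuju*.
The plural form *utenuju* — last vowel /u/ (a high vowel) → -ri → *utenujuri*.
The final sound of the genitive form *utenujuri* is /i/, which is a vowel, so the dative suffix is -za, giving *utenujuriza*.

utenujuriza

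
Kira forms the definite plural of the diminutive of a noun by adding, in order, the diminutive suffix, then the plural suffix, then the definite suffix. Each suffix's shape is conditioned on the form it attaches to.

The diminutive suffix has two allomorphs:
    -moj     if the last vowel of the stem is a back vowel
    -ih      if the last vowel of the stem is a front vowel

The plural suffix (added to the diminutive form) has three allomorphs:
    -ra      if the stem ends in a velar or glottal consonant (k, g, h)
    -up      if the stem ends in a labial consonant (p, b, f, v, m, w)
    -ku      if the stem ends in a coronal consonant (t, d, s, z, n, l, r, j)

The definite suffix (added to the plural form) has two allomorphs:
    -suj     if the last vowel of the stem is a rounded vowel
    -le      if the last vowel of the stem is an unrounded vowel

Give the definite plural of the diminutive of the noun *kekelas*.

kekelasmojkusuj

*kekelas* — last vowel /a/ (a back vowel) → -moj → *kekelasmoj*.
The diminutive form *kekelasmoj* — final consonant /j/ (coronal) → -ku → *kekelasmojku*.
Since the last vowel of the plural form *kekelasmojku* is /u/ (a rounded vowel), it takes -suj, giving *kekelasmojkusuj*.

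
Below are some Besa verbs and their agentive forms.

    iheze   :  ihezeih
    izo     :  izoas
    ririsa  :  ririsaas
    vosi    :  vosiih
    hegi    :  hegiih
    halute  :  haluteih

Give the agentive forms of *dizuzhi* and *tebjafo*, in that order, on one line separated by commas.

dizuzhiih, tebjafoas

Looking at the last vowel of each stem: -ih when the last vowel of the stem is a front vowel (*iheze*, *vosi*, *hegi*, *halute*); -as when the last vowel of the stem is a back vowel (*izo*, *ririsa*).
*dizuzhi* — last vowel /i/ (a front vowel) → -ih → *dizuzhiih*.
*tebjafo*: last vowel = /o/, a back vowel → -as → *tebjafoas*.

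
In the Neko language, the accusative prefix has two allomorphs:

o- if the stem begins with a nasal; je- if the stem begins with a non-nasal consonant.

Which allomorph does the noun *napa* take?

o-

The first consonant of *napa* is /n/, which is a nasal, so the prefix is o-.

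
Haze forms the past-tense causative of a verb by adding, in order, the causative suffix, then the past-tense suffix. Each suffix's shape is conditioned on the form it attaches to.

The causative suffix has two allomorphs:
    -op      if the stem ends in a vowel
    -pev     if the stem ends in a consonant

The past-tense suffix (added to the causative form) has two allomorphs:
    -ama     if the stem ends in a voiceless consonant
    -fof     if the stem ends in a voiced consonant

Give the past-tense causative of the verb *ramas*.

The final sound of *ramas* is /s/, which is a consonant, so the causative suffix is -pev, giving *ramaspev*.
The final consonant of the causative form *ramaspev* is /v/, which is voiced, so the past-tense suffix is -fof, giving *ramaspevfof*.

ramaspevfof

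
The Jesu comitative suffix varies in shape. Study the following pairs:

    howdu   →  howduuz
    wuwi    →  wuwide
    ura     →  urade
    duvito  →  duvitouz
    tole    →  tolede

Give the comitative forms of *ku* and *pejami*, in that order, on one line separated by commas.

The suffix is conditioned by the last vowel: -uz when the last vowel of the stem is a rounded vowel (*howdu*, *duvito*); -de when the last vowel of the stem is an unrounded vowel (*wuwi*, *ura*, *tole*).
The last vowel of *ku* is /u/, which is a rounded vowel, so the suffix is -uz, giving *kuuz*.
*pejami* — last vowel /i/ (an unrounded vowel) → -de → *pejamide*.

kuuz, pejamide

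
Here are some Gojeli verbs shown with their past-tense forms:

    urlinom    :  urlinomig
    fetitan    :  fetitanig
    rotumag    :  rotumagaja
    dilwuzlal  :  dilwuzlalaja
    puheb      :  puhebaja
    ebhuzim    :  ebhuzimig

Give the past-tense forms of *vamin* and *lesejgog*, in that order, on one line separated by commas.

vaminig, lesejgogaja

The alternation tracks the final consonant of the stem — -ig when the stem ends in a nasal (*urlinom*, *fetitan*, *ebhuzim*); -aja when the stem ends in a non-nasal consonant (*rotumag*, *dilwuzlal*, *puheb*).
*vamin* — final consonant /n/ (a nasal) → -ig → *vaminig*.
The final consonant of *lesejgog* is /g/, which is non-nasal, so the suffix is -aja, giving *lesejgogaja*.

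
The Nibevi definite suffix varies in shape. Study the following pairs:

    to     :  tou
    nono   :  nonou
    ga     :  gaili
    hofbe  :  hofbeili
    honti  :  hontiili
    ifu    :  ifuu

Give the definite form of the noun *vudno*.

Looking at the last vowel of each stem: -u when the last vowel of the stem is a rounded vowel (*to*, *nono*, *ifu*); -ili when the last vowel of the stem is an unrounded vowel (*ga*, *hofbe*, *honti*).
*vudno*: last vowel = /o/, a rounded vowel → -u → *vudnou*.

vudnou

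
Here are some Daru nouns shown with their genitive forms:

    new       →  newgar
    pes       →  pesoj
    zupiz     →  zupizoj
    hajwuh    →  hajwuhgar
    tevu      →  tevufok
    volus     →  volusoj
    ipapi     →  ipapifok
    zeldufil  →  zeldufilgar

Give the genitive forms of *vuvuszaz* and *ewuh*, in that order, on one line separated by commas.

vuvuszazoj, ewuhgar

The suffix is conditioned by the final sound: -oj when the stem ends in a sibilant (*pes*, *zupiz*, *volus*); -gar when the stem ends in a non-sibilant consonant (*new*, *hajwuh*, *zeldufil*); -fok when the stem ends in a vowel (*tevu*, *ipapi*).
Since the final sound of *vuvuszaz* is /z/ (a sibilant), it takes -oj, giving *vuvuszazoj*.
The final sound of *ewuh* is /h/, which is a non-sibilant consonant, so the suffix is -gar, giving *ewuhgar*.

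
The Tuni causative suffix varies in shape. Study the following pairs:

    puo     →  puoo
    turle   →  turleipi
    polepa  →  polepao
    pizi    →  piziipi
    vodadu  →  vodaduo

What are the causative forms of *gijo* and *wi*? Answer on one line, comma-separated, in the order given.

gijoo, wiipi

The alternation tracks the last vowel of the stem — -ipi when the last vowel of the stem is a front vowel (*turle*, *pizi*); -o when the last vowel of the stem is a back vowel (*puo*, *polepa*, *vodadu*).
Since the last vowel of *gijo* is /o/ (a back vowel), it takes -o, giving *gijoo*.
*wi* — last vowel /i/ (a front vowel) → -ipi → *wiipi*.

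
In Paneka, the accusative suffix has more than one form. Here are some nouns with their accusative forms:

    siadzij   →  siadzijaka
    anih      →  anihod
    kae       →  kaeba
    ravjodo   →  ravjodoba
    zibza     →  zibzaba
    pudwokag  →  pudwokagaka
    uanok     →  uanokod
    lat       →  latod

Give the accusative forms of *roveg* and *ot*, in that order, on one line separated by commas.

The alternation tracks the final sound of the stem — -od when the stem ends in a voiceless consonant (*anih*, *uanok*, *lat*); -aka when the stem ends in a voiced consonant (*siadzij*, *pudwokag*); -ba when the stem ends in a vowel (*kae*, *ravjodo*, *zibza*).
The final sound of *roveg* is /g/, which is a voiced consonant, so the suffix is -aka, giving *rovegaka*.
The final sound of *ot* is /t/, which is a voiceless consonant, so the suffix is -od, giving *otod*.

rovegaka, otod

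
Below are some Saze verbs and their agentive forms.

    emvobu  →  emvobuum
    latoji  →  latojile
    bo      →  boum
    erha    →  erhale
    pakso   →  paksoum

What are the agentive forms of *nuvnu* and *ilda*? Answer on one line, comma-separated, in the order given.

nuvnuum, ildale

The suffix is conditioned by the last vowel: -um when the last vowel of the stem is a rounded vowel (*emvobu*, *bo*, *pakso*); -le when the last vowel of the stem is an unrounded vowel (*latoji*, *erha*).
*nuvnu*: last vowel = /u/, a rounded vowel → -um → *nuvnuum*.
The last vowel of *ilda* is /a/, which is an unrounded vowel, so the suffix is -le, giving *ildale*.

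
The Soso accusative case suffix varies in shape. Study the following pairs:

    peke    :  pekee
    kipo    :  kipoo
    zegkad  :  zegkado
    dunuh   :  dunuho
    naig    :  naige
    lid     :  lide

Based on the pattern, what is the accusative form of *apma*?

apmao

The alternation tracks the last vowel of the stem — -e when the last vowel of the stem is a front vowel (*peke*, *naig*, *lid*); -o when the last vowel of the stem is a back vowel (*kipo*, *zegkad*, *dunuh*).
*apma* — last vowel /a/ (a back vowel) → -o → *apmao*.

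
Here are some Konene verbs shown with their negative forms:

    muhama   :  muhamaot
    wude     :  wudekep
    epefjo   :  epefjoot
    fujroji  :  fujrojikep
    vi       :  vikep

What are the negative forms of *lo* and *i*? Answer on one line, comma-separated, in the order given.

loot, ikep

Looking at the last vowel of each stem: -kep when the last vowel of the stem is a front vowel (*wude*, *fujroji*, *vi*); -ot when the last vowel of the stem is a back vowel (*muhama*, *epefjo*).
*lo*: last vowel = /o/, a back vowel → -ot → *loot*.
*i*: last vowel = /i/, a front vowel → -kep → *ikep*.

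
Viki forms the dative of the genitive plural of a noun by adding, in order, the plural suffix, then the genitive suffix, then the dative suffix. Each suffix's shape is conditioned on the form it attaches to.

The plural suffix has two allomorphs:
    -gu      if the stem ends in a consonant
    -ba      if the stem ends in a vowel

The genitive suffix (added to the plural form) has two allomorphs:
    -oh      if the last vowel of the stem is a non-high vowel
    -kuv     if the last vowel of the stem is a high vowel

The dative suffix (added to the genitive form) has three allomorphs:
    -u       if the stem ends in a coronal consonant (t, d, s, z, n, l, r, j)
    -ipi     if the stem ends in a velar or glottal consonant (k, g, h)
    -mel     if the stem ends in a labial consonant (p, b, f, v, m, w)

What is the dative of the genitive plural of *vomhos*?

vomhosgukuvmel

*vomhos* — final sound /s/ (a consonant) → -gu → *vomhosgu*.
Since the last vowel of the plural form *vomhosgu* is /u/ (a high vowel), it takes -kuv, giving *vomhosgukuv*.
The genitive form *vomhosgukuv* — final consonant /v/ (labial) → -mel → *vomhosgukuvmel*.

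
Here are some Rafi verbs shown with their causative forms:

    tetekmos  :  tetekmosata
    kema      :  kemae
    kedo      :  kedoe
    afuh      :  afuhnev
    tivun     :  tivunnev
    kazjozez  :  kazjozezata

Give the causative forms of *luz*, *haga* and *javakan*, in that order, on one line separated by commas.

The suffix is conditioned by the final sound: -ata when the stem ends in a sibilant (*tetekmos*, *kazjozez*); -nev when the stem ends in a non-sibilant consonant (*afuh*, *tivun*); -e when the stem ends in a vowel (*kema*, *kedo*).
*luz*: final sound = /z/, a sibilant → -ata → *luzata*.
*haga*: final sound = /a/, a vowel → -e → *hagae*.
The final sound of *javakan* is /n/, which is a non-sibilant consonant, so the suffix is -nev, giving *javakannev*.

luzata, hagae, javakannev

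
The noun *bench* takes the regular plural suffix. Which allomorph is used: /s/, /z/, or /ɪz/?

The stem *bench* ends in a sibilant (/s, z, ʃ, ʒ, tʃ, dʒ/).
The plural suffix surfaces as /ɪz/ after sibilants, /s/ after other voiceless consonants, and /z/ after other voiced sounds.
So the plural -s on *bench* is pronounced /ɪz/.

/ɪz/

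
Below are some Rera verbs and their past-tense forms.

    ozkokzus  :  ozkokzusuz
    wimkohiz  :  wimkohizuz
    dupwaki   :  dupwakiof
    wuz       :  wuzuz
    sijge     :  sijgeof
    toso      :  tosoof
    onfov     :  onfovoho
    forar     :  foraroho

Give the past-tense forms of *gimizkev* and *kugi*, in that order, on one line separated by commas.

gimizkevoho, kugiof

The pattern is sibilance of the final sound: -uz when the stem ends in a sibilant (*ozkokzus*, *wimkohiz*, *wuz*); -oho when the stem ends in a non-sibilant consonant (*onfov*, *forar*); -of when the stem ends in a vowel (*dupwaki*, *sijge*, *toso*).
Since the final sound of *gimizkev* is /v/ (a non-sibilant consonant), it takes -oho, giving *gimizkevoho*.
Since the final sound of *kugi* is /i/ (a vowel), it takes -of, giving *kugiof*.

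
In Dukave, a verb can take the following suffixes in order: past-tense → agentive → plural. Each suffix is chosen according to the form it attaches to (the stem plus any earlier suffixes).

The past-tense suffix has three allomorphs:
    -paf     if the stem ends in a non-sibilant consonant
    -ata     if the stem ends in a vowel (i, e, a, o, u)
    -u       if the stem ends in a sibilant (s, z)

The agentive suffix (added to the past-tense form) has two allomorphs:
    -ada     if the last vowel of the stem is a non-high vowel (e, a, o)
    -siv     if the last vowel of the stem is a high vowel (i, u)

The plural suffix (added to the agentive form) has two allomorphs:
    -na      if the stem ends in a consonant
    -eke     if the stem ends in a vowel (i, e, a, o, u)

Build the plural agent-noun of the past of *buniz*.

*buniz* — final sound /z/ (a sibilant) → -u → *bunizu*.
The past-tense form *bunizu* — last vowel /u/ (a high vowel) → -siv → *bunizusiv*.
The final sound of the agentive form *bunizusiv* is /v/, which is a consonant, so the plural suffix is -na, giving *bunizusivna*.

bunizusivna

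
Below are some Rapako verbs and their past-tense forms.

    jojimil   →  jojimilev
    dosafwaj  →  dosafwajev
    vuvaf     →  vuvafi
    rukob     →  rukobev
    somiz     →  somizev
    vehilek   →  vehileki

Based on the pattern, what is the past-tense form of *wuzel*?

The pattern is voicing of the final consonant: -i when the stem ends in a voiceless consonant (*vuvaf*, *vehilek*); -ev when the stem ends in a voiced consonant (*jojimil*, *dosafwaj*, *rukob*, *somiz*).
*wuzel* — final consonant /l/ (voiced) → -ev → *wuzelev*.

wuzelev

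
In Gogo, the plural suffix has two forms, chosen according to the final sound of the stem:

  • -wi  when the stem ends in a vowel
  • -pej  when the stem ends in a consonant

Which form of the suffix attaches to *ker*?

Since the final sound of *ker* is /r/ (a consonant), it takes -pej.

-pej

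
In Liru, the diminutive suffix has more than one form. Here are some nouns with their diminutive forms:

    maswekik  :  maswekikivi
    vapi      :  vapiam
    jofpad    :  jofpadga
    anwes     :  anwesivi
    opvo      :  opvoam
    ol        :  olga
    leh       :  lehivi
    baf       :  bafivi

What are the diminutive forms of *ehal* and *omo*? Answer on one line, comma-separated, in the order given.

ehalga, omoam

The alternation tracks the final sound of the stem — -ivi when the stem ends in a voiceless consonant (*maswekik*, *anwes*, *leh*, *baf*); -ga when the stem ends in a voiced consonant (*jofpad*, *ol*); -am when the stem ends in a vowel (*vapi*, *opvo*).
*ehal* — final sound /l/ (a voiced consonant) → -ga → *ehalga*.
The final sound of *omo* is /o/, which is a vowel, so the suffix is -am, giving *omoam*.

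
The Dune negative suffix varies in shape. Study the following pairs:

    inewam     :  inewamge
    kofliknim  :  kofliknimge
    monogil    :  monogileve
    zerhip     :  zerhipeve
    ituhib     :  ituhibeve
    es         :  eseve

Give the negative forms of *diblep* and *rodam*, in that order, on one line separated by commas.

diblepeve, rodamge

The alternation tracks the final consonant of the stem — -ge when the stem ends in a nasal (*inewam*, *kofliknim*); -eve when the stem ends in a non-nasal consonant (*monogil*, *zerhip*, *ituhib*, *es*).
Since the final consonant of *diblep* is /p/ (non-nasal), it takes -eve, giving *diblepeve*.
*rodam* — final consonant /m/ (a nasal) → -ge → *rodamge*.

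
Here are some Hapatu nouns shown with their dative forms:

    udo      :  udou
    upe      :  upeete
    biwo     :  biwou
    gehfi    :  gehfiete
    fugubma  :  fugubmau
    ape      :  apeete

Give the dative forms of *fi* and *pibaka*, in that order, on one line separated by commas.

Looking at the last vowel of each stem: -ete when the last vowel of the stem is a front vowel (*upe*, *gehfi*, *ape*); -u when the last vowel of the stem is a back vowel (*udo*, *biwo*, *fugubma*).
*fi* — last vowel /i/ (a front vowel) → -ete → *fiete*.
Since the last vowel of *pibaka* is /a/ (a back vowel), it takes -u, giving *pibakau*.

fiete, pibakau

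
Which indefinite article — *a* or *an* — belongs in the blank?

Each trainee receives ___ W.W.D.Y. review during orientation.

a

The indefinite article is chosen by the initial *sound* of the following word, not its spelling.
The initialism *W.W.D.Y.* is read letter by letter; the first letter, W, is pronounced /ˈdʌbəl.juː/, which begins with a consonant sound.
So the article is *a*: Each trainee receives a W.W.D.Y. review during orientation.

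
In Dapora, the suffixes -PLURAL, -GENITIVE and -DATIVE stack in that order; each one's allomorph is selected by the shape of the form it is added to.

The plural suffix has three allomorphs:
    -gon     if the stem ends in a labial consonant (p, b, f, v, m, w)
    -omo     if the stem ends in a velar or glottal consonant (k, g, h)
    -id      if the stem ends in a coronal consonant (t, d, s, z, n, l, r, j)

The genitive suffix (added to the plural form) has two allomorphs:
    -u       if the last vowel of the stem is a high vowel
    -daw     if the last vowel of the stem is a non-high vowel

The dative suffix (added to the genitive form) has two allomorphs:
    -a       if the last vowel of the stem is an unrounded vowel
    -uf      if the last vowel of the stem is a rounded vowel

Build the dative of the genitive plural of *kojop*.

kojopgondawa

Since the final consonant of *kojop* is /p/ (labial), it takes -gon, giving *kojopgon*.
The plural form *kojopgon* — last vowel /o/ (a non-high vowel) → -daw → *kojopgondaw*.
The last vowel of the genitive form *kojopgondaw* is /a/, which is an unrounded vowel, so the dative suffix is -a, giving *kojopgondawa*.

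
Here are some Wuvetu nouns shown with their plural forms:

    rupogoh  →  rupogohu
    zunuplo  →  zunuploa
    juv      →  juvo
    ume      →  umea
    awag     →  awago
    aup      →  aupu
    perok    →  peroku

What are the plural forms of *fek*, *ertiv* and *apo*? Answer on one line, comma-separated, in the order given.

feku, ertivo, apoa

The suffix is conditioned by the final sound: -u when the stem ends in a voiceless consonant (*rupogoh*, *aup*, *perok*); -o when the stem ends in a voiced consonant (*juv*, *awag*); -a when the stem ends in a vowel (*zunuplo*, *ume*).
Since the final sound of *fek* is /k/ (a voiceless consonant), it takes -u, giving *feku*.
The final sound of *ertiv* is /v/, which is a voiced consonant, so the suffix is -o, giving *ertivo*.
*apo*: final sound = /o/, a vowel → -a → *apoa*.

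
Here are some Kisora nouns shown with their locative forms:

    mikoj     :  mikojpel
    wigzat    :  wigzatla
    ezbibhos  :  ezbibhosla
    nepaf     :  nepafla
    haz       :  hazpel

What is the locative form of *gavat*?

The suffix is conditioned by the final consonant: -la when the stem ends in a voiceless consonant (*wigzat*, *ezbibhos*, *nepaf*); -pel when the stem ends in a voiced consonant (*mikoj*, *haz*).
Since the final consonant of *gavat* is /t/ (voiceless), it takes -la, giving *gavatla*.

gavatla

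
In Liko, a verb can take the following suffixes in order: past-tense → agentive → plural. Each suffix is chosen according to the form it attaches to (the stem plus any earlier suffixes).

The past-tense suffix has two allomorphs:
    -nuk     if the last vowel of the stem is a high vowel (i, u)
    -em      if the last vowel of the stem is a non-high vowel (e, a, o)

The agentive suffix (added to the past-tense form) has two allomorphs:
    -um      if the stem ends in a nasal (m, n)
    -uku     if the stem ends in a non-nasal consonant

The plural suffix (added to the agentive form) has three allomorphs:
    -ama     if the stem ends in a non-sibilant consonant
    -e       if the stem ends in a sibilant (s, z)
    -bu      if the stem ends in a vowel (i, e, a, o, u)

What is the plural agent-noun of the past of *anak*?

anakemumama

*anak*: last vowel = /a/, a non-high vowel → -em → *anakem*.
The final consonant of the past-tense form *anakem* is /m/, which is a nasal, so the agentive suffix is -um, giving *anakemum*.
The final sound of the agentive form *anakemum* is /m/, which is a non-sibilant consonant, so the plural suffix is -ama, giving *anakemumama*.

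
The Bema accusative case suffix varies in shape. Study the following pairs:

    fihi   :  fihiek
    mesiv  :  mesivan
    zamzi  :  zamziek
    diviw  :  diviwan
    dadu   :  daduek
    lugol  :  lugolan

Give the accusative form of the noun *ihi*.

The alternation tracks the final sound of the stem — -an when the stem ends in a consonant (*mesiv*, *diviw*, *lugol*); -ek when the stem ends in a vowel (*fihi*, *zamzi*, *dadu*).
*ihi* — final sound /i/ (a vowel) → -ek → *ihiek*.

ihiek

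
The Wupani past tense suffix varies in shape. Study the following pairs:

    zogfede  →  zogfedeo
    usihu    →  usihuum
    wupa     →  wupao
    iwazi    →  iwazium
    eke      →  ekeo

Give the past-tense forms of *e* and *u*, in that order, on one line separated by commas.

Looking at the last vowel of each stem: -um when the last vowel of the stem is a high vowel (*usihu*, *iwazi*); -o when the last vowel of the stem is a non-high vowel (*zogfede*, *wupa*, *eke*).
*e* — last vowel /e/ (a non-high vowel) → -o → *eo*.
The last vowel of *u* is /u/, which is a high vowel, so the suffix is -um, giving *uum*.

eo, uum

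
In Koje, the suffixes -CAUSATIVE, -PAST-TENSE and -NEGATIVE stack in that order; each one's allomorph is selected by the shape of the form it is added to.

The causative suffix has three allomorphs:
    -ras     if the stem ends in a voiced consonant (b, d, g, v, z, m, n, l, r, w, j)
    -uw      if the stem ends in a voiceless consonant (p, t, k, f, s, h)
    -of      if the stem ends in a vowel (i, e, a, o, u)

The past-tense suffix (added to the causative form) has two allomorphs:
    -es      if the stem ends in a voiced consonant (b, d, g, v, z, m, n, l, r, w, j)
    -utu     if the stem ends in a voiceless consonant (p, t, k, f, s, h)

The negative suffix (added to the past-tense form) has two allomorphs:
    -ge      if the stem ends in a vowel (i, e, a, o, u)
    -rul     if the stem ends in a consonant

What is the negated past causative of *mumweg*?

mumwegrasutuge

*mumweg* — final sound /g/ (a voiced consonant) → -ras → *mumwegras*.
The final consonant of the causative form *mumwegras* is /s/, which is voiceless, so the past-tense suffix is -utu, giving *mumwegrasutu*.
The past-tense form *mumwegrasutu* — final sound /u/ (a vowel) → -ge → *mumwegrasutuge*.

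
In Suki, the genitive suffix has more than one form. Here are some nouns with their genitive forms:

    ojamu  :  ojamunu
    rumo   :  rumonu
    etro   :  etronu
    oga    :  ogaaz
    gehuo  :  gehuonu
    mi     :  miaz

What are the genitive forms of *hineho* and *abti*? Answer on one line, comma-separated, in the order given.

hinehonu, abtiaz

The pattern is rounding harmony: -nu when the last vowel of the stem is a rounded vowel (*ojamu*, *rumo*, *etro*, *gehuo*); -az when the last vowel of the stem is an unrounded vowel (*oga*, *mi*).
*hineho* — last vowel /o/ (a rounded vowel) → -nu → *hinehonu*.
*abti* — last vowel /i/ (an unrounded vowel) → -az → *abtiaz*.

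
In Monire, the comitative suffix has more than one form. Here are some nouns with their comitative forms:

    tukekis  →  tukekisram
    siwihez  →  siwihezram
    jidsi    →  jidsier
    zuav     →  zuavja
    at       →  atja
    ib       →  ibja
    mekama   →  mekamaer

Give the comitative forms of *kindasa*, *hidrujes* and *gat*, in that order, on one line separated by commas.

The alternation tracks the final sound of the stem — -ram when the stem ends in a sibilant (*tukekis*, *siwihez*); -ja when the stem ends in a non-sibilant consonant (*zuav*, *at*, *ib*); -er when the stem ends in a vowel (*jidsi*, *mekama*).
Since the final sound of *kindasa* is /a/ (a vowel), it takes -er, giving *kindasaer*.
*hidrujes*: final sound = /s/, a sibilant → -ram → *hidrujesram*.
The final sound of *gat* is /t/, which is a non-sibilant consonant, so the suffix is -ja, giving *gatja*.

kindasaer, hidrujesram, gatja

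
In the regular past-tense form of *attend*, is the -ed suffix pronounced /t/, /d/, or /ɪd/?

The stem *attend* ends in /t/ or /d/.
The -ed suffix is realized as /ɪd/ after /t, d/; as /t/ after other voiceless consonants; and as /d/ after other voiced sounds.
So -ed on *attend* is pronounced /ɪd/.

/ɪd/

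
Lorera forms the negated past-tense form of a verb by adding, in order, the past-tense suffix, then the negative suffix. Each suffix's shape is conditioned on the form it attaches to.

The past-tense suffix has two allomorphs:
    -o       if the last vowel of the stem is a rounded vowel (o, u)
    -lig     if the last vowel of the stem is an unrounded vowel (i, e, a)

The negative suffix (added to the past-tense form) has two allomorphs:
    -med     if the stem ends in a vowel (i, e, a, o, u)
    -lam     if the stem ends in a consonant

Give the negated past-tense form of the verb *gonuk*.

The last vowel of *gonuk* is /u/, which is a rounded vowel, so the past-tense suffix is -o, giving *gonuko*.
The past-tense form *gonuko* — final sound /o/ (a vowel) → -med → *gonukomed*.

gonukomed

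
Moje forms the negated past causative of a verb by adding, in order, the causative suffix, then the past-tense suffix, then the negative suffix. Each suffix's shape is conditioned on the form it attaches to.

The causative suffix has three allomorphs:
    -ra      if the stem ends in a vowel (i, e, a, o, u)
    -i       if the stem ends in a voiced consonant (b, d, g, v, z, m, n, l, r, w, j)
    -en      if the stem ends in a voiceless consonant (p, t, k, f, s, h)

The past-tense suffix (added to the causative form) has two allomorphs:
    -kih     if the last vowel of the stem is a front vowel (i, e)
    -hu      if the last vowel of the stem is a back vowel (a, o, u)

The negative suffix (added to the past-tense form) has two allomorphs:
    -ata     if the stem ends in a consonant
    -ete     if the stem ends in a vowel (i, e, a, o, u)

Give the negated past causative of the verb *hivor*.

hivorikihata

Since the final sound of *hivor* is /r/ (a voiced consonant), it takes -i, giving *hivori*.
The last vowel of the causative form *hivori* is /i/, which is a front vowel, so the past-tense suffix is -kih, giving *hivorikih*.
Since the final sound of the past-tense form *hivorikih* is /h/ (a consonant), it takes -ata, giving *hivorikihata*.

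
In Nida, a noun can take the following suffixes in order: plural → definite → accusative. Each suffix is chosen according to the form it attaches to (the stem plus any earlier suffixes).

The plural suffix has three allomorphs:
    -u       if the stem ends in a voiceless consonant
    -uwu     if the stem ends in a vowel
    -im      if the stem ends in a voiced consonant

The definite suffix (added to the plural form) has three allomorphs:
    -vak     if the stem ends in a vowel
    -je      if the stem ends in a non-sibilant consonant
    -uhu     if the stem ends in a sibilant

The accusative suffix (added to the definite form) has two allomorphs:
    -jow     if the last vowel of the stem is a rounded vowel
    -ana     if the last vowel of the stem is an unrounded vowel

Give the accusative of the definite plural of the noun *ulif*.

ulifuvakana

Since the final sound of *ulif* is /f/ (a voiceless consonant), it takes -u, giving *ulifu*.
Since the final sound of the plural form *ulifu* is /u/ (a vowel), it takes -vak, giving *ulifuvak*.
The definite form *ulifuvak* — last vowel /a/ (an unrounded vowel) → -ana → *ulifuvakana*.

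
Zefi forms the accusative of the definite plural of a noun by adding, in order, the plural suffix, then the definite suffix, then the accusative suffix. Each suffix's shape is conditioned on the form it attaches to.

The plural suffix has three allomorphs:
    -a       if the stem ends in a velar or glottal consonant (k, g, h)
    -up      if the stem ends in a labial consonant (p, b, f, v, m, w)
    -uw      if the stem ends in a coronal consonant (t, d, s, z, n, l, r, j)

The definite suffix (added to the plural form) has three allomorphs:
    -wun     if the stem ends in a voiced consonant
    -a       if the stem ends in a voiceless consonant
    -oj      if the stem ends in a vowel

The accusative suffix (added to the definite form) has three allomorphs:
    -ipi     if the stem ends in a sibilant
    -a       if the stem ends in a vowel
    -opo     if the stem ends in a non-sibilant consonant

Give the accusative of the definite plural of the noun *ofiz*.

The final consonant of *ofiz* is /z/, which is coronal, so the plural suffix is -uw, giving *ofizuw*.
The final sound of the plural form *ofizuw* is /w/, which is a voiced consonant, so the definite suffix is -wun, giving *ofizuwwun*.
The final sound of the definite form *ofizuwwun* is /n/, which is a non-sibilant consonant, so the accusative suffix is -opo, giving *ofizuwwunopo*.

ofizuwwunopo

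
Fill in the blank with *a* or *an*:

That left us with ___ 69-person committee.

a

The indefinite article is chosen by the initial *sound* of the following word, not its spelling.
The number *69* is spoken "sixty-…", beginning with /ˈsɪksti/ — a consonant sound.
So the article is *a*: That left us with a 69-person committee.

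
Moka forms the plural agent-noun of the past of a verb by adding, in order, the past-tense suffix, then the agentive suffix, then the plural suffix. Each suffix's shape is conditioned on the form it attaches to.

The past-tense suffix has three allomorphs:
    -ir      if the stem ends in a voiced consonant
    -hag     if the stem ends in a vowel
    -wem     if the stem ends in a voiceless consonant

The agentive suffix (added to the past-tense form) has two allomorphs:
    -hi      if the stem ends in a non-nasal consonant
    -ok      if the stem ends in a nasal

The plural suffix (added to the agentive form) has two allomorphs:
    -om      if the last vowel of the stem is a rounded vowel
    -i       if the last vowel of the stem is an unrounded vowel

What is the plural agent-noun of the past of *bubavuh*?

*bubavuh* — final sound /h/ (a voiceless consonant) → -wem → *bubavuhwem*.
The past-tense form *bubavuhwem* — final consonant /m/ (a nasal) → -ok → *bubavuhwemok*.
The agentive form *bubavuhwemok*: last vowel = /o/, a rounded vowel → -om → *bubavuhwemokom*.

bubavuhwemokom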